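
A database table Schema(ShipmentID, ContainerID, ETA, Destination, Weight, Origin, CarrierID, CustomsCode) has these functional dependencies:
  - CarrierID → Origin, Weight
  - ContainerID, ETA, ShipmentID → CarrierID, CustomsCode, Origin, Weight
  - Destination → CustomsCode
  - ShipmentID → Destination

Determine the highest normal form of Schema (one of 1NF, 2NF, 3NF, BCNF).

Candidate key: {ContainerID, ETA, ShipmentID}. Prime attributes: {ContainerID, ETA, ShipmentID}.
CarrierID → Origin, Weight: {CarrierID}⁺ = {CarrierID, Origin, Weight}, which is not all of the attributes, so the left side is not a superkey — BCNF is violated.
CarrierID → Origin, Weight has non-prime {Origin, Weight} on the right and a non-superkey on the left, so 3NF fails.
Since {ShipmentID} ⊂ {ContainerID, ETA, ShipmentID} and {ShipmentID}⁺ ⊇ {CustomsCode, Destination} with {CustomsCode, Destination} non-prime, there is a partial dependency; 2NF fails.

1NF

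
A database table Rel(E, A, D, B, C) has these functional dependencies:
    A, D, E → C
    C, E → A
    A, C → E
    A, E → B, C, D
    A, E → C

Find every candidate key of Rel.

Closure of {A, C} is {A, B, C, D, E}, the whole schema; {A, C} is a candidate key.
Closure of {A, E} is {A, B, C, D, E}, the whole schema; {A, E} is a candidate key.
Closure of {C, E} is {A, B, C, D, E}, the whole schema; {C, E} is a candidate key.
These are minimal and exhaustive — every other superkey contains one of them.

{A, C}, {A, E}, {C, E}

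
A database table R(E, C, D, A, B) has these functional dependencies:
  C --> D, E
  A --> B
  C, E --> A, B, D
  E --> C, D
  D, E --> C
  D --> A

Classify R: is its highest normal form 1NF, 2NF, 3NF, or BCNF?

2NF

Candidate keys: {C}, {E}. Prime attributes: {C, E}.
A --> B: {A}⁺ = {A, B}, which is not all of the attributes, so the left side is not a superkey — BCNF is violated.
A --> B has non-prime {B} on the right and a non-superkey on the left, so 3NF fails.
With only single-attribute keys there can be no partial dependency, so 2NF holds.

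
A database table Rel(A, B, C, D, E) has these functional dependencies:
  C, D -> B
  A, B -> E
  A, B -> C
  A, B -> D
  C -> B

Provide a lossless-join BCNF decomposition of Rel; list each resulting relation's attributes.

Candidate keys of the original relation: {A, B}, {A, C}.
In {A, B, C, D, E}, {C, D} is not a superkey ({C, D}⁺ restricted to this set is {B, C, D}), so split on C, D -> B into {B, C, D} and {A, C, D, E}.
In {B, C, D}, {C} is not a superkey ({C}⁺ restricted to this set is {B, C}), so split on C -> B into {B, C} and {C, D}.
{B, C}: every determinant is a superkey — BCNF.
{C, D}: every determinant is a superkey — BCNF.
{A, C, D, E}: every determinant is a superkey — BCNF.

{A, C, D, E}; {B, C}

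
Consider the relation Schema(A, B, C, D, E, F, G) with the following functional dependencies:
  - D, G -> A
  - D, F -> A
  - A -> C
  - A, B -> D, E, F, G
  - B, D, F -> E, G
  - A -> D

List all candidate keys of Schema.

{A, B}, {B, D, F}, {B, D, G}

No FD produces {B}, so it must be in every candidate key.
{A, B} is a candidate key since {A, B}⁺ = {A, B, C, D, E, F, G} covers every attribute.
{B, D, F} is a candidate key since {B, D, F}⁺ = {A, B, C, D, E, F, G} covers every attribute.
{B, D, G} is a candidate key since {B, D, G}⁺ = {A, B, C, D, E, F, G} covers every attribute.
These are minimal and exhaustive — every other superkey contains one of them.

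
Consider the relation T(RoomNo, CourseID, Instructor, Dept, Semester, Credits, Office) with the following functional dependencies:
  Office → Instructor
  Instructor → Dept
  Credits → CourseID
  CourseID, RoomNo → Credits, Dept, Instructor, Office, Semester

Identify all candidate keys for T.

{CourseID, RoomNo}, {Credits, RoomNo}

Attributes never on any right-hand side: {RoomNo} — every candidate key must contain it.
Closure of {CourseID, RoomNo} is {CourseID, Credits, Dept, Instructor, Office, RoomNo, Semester}, the whole schema; {CourseID, RoomNo} is a candidate key.
Closure of {Credits, RoomNo} is {CourseID, Credits, Dept, Instructor, Office, RoomNo, Semester}, the whole schema; {Credits, RoomNo} is a candidate key.
These are minimal and exhaustive — every other superkey contains one of them.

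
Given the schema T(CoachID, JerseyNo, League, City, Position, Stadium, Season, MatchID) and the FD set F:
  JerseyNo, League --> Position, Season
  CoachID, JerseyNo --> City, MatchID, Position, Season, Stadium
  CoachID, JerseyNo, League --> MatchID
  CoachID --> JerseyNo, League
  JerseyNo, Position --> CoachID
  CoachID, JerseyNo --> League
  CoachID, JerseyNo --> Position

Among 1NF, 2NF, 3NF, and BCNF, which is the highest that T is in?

Candidate keys: {CoachID}, {JerseyNo, League}, {JerseyNo, Position}. Prime attributes: {CoachID, JerseyNo, League, Position}.
Every FD has a superkey on the left, so the relation is in BCNF.

BCNF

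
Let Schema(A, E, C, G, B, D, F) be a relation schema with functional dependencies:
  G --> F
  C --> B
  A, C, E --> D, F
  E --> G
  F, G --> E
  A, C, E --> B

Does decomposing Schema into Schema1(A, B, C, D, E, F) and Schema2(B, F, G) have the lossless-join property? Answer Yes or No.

The shared attributes are {B, F} and {B, F}⁺ = {B, F}.
Neither Schema1 nor Schema2 is contained in that closure, so the decomposition is lossy.

No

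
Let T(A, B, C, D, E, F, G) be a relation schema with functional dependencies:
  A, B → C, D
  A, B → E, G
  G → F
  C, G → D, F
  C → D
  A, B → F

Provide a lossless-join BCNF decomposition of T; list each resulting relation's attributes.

{A, B, C, E, G}; {C, D}; {F, G}

Candidate key of the original relation: {A, B}.
In {A, B, C, D, E, F, G}, {G} is not a superkey ({G}⁺ restricted to this set is {F, G}), so split on G → F into {F, G} and {A, B, C, D, E, G}.
{F, G} is in BCNF.
In {A, B, C, D, E, G}, {C, G} is not a superkey ({C, G}⁺ restricted to this set is {C, D, G}), so split on C, G → D into {C, D, G} and {A, B, C, E, G}.
In {C, D, G}, {C} is not a superkey ({C}⁺ restricted to this set is {C, D}), so split on C → D into {C, D} and {C, G}.
{C, D} is in BCNF.
{C, G} is in BCNF.
{A, B, C, E, G} is in BCNF.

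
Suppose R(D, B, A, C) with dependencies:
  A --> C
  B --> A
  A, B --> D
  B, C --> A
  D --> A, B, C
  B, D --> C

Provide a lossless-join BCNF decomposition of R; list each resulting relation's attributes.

Candidate keys of the original relation: {B}, {D}.
Within {A, B, C, D}: {A}⁺ ∩ {A, B, C, D} = {A, C}, not the whole set, so A --> C violates BCNF; decompose into {A, C} and {A, B, D}.
{A, C} is in BCNF.
{A, B, D} is in BCNF.

{A, B, D}; {A, C}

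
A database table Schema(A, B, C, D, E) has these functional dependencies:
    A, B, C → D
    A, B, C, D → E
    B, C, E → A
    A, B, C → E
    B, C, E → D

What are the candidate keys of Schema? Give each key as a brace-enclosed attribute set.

Attributes never on any right-hand side: {B, C} — every candidate key must contain all of them.
Closure of {A, B, C} is {A, B, C, D, E}, the whole schema; {A, B, C} is a candidate key.
Closure of {B, C, E} is {A, B, C, D, E}, the whole schema; {B, C, E} is a candidate key.
No proper subset of any of these is a key, and no other minimal superkey exists.

{A, B, C}, {B, C, E}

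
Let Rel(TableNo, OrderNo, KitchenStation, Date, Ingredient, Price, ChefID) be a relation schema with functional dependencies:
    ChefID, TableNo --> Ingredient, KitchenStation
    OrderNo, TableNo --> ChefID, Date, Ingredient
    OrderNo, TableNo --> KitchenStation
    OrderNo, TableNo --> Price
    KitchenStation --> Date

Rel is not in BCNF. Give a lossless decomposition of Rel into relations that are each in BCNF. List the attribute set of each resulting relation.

Candidate key of the original relation: {OrderNo, TableNo}.
Within {ChefID, Date, Ingredient, KitchenStation, OrderNo, Price, TableNo}: {ChefID, TableNo}⁺ ∩ {ChefID, Date, Ingredient, KitchenStation, OrderNo, Price, TableNo} = {ChefID, Date, Ingredient, KitchenStation, TableNo}, not the whole set, so ChefID, TableNo --> Date, Ingredient, KitchenStation violates BCNF; decompose into {ChefID, Date, Ingredient, KitchenStation, TableNo} and {ChefID, OrderNo, Price, TableNo}.
Within {ChefID, Date, Ingredient, KitchenStation, TableNo}: {KitchenStation}⁺ ∩ {ChefID, Date, Ingredient, KitchenStation, TableNo} = {Date, KitchenStation}, not the whole set, so KitchenStation --> Date violates BCNF; decompose into {Date, KitchenStation} and {ChefID, Ingredient, KitchenStation, TableNo}.
{Date, KitchenStation} has no BCNF violation.
{ChefID, Ingredient, KitchenStation, TableNo} has no BCNF violation.
{ChefID, OrderNo, Price, TableNo} has no BCNF violation.

{ChefID, Ingredient, KitchenStation, TableNo}; {ChefID, OrderNo, Price, TableNo}; {Date, KitchenStation}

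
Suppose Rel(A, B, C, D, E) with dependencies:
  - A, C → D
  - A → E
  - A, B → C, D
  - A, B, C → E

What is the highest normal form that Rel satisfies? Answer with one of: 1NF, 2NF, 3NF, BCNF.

1NF

Candidate key: {A, B}. Prime attributes: {A, B}.
A, C → D: {A, C}⁺ = {A, C, D, E}, which is not all of the attributes, so the left side is not a superkey — BCNF is violated.
A, C → D has non-prime {D} on the right and a non-superkey on the left, so 3NF fails.
Since {A} ⊂ {A, B} and {A}⁺ ⊇ {E} with {E} non-prime, there is a partial dependency; 2NF fails.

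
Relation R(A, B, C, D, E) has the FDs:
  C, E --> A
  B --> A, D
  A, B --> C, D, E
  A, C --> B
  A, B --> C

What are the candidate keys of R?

{A, C}, {B}, {C, E}

{B}⁺ = {A, B, C, D, E} — all of the relation — so {B} is a candidate key.
{A, C}⁺ = {A, B, C, D, E} — all of the relation — so {A, C} is a candidate key.
{C, E}⁺ = {A, B, C, D, E} — all of the relation — so {C, E} is a candidate key.
These are minimal and exhaustive — every other superkey contains one of them.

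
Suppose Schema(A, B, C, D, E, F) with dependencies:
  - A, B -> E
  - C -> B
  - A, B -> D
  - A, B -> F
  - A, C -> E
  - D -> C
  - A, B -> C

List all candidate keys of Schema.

{A} never appears on the right of any FD, so every key must include it.
{A, B} is a candidate key since {A, B}⁺ = {A, B, C, D, E, F} covers every attribute.
{A, C} is a candidate key since {A, C}⁺ = {A, B, C, D, E, F} covers every attribute.
{A, D} is a candidate key since {A, D}⁺ = {A, B, C, D, E, F} covers every attribute.
No proper subset of any of these is a key, and no other minimal superkey exists.

{A, B}, {A, C}, {A, D}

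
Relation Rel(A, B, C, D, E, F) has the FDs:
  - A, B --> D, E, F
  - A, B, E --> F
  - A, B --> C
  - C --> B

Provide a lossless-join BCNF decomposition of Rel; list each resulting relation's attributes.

{A, C, D, E, F}; {B, C}

Candidate keys of the original relation: {A, B}, {A, C}.
In {A, B, C, D, E, F}, {C} is not a superkey ({C}⁺ restricted to this set is {B, C}), so split on C --> B into {B, C} and {A, C, D, E, F}.
{B, C} is in BCNF.
{A, C, D, E, F} is in BCNF.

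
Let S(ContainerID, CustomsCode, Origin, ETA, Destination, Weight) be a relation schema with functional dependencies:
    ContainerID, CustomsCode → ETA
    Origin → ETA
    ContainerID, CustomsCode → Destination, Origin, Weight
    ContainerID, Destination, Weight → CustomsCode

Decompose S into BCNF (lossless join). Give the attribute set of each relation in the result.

{ContainerID, CustomsCode, Destination, Origin, Weight}; {ETA, Origin}

Candidate keys of the original relation: {ContainerID, CustomsCode}, {ContainerID, Destination, Weight}.
{ContainerID, CustomsCode, Destination, ETA, Origin, Weight}: {Origin} determines {ETA, Origin} here but is not a superkey — split on Origin → ETA, giving {ETA, Origin} and {ContainerID, CustomsCode, Destination, Origin, Weight}.
{ETA, Origin} is in BCNF.
{ContainerID, CustomsCode, Destination, Origin, Weight} is in BCNF.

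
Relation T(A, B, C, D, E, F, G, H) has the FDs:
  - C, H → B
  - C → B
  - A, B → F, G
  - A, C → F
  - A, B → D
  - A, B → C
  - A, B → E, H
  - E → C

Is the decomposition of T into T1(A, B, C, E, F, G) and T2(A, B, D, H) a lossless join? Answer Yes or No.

T1 ∩ T2 = {A, B}; its closure under F is {A, B, C, D, E, F, G, H}.
This includes all of T1, so the common attributes are a superkey of T1 — the join is lossless.

Yes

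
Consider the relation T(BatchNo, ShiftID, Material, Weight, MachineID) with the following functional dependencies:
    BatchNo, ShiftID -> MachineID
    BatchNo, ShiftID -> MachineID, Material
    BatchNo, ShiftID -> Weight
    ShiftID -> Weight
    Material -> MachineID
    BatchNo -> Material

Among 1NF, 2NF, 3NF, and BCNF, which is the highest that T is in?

1NF

Candidate key: {BatchNo, ShiftID}. Prime attributes: {BatchNo, ShiftID}.
ShiftID -> Weight: {ShiftID}⁺ = {ShiftID, Weight}, which is not all of the attributes, so the left side is not a superkey — BCNF is violated.
Because {Weight} is non-prime and the left side of ShiftID -> Weight is not a superkey, the relation is not in 3NF.
{BatchNo} is a proper subset of the key {BatchNo, ShiftID}, and {BatchNo}⁺ contains the non-prime attributes {MachineID, Material} — a partial dependency, so 2NF is violated.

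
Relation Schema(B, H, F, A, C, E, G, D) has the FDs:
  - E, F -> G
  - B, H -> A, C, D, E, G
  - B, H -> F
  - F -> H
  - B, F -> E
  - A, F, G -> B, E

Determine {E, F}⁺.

{E, F, G, H}

Start with {E, F}.
E, F -> G applies; add {G} → now {E, F, G}.
F -> H applies; add {H} → now {E, F, G, H}.
No further FD applies.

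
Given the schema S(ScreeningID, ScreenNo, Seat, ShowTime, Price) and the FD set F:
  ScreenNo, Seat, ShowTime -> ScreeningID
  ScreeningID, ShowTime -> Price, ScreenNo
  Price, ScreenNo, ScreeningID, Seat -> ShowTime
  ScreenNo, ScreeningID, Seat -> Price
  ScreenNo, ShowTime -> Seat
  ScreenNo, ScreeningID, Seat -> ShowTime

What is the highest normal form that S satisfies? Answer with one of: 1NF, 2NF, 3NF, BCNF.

BCNF

Candidate keys: {ScreenNo, ScreeningID, Seat}, {ScreenNo, ShowTime}, {ScreeningID, ShowTime}. Prime attributes: {ScreenNo, ScreeningID, Seat, ShowTime}.
Every FD has a superkey on the left, so the relation is in BCNF.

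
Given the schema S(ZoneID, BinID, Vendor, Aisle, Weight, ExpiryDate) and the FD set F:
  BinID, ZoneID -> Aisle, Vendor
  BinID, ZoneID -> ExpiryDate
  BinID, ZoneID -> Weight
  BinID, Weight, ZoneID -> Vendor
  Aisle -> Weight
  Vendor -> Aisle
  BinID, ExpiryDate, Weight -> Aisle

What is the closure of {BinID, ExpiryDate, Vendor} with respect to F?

{Aisle, BinID, ExpiryDate, Vendor, Weight}

Start with {BinID, ExpiryDate, Vendor}.
Vendor -> Aisle applies; add {Aisle} → now {Aisle, BinID, ExpiryDate, Vendor}.
Aisle -> Weight applies; add {Weight} → now {Aisle, BinID, ExpiryDate, Vendor, Weight}.
No further FD applies.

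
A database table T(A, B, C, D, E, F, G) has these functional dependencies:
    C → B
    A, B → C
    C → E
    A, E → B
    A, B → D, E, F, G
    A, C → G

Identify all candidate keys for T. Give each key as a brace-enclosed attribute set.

Attributes never on any right-hand side: {A} — every candidate key must contain it.
{A, B}⁺ = {A, B, C, D, E, F, G}, which is every attribute, so {A, B} is a candidate key.
{A, C}⁺ = {A, B, C, D, E, F, G}, which is every attribute, so {A, C} is a candidate key.
{A, E}⁺ = {A, B, C, D, E, F, G}, which is every attribute, so {A, E} is a candidate key.
These are minimal and exhaustive — every other superkey contains one of them.

{A, B}, {A, C}, {A, E}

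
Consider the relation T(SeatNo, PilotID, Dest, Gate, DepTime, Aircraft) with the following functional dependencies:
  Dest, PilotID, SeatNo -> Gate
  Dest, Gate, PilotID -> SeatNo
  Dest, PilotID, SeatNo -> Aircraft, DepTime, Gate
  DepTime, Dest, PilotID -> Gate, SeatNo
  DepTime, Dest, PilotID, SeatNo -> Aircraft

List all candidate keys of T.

Attributes never on any right-hand side: {Dest, PilotID} — every candidate key must contain all of them.
Closure of {DepTime, Dest, PilotID} is {Aircraft, DepTime, Dest, Gate, PilotID, SeatNo}, the whole schema; {DepTime, Dest, PilotID} is a candidate key.
Closure of {Dest, Gate, PilotID} is {Aircraft, DepTime, Dest, Gate, PilotID, SeatNo}, the whole schema; {Dest, Gate, PilotID} is a candidate key.
Closure of {Dest, PilotID, SeatNo} is {Aircraft, DepTime, Dest, Gate, PilotID, SeatNo}, the whole schema; {Dest, PilotID, SeatNo} is a candidate key.
Any other superkey properly contains one of these, so there are no further candidate keys.

{DepTime, Dest, PilotID}, {Dest, Gate, PilotID}, {Dest, PilotID, SeatNo}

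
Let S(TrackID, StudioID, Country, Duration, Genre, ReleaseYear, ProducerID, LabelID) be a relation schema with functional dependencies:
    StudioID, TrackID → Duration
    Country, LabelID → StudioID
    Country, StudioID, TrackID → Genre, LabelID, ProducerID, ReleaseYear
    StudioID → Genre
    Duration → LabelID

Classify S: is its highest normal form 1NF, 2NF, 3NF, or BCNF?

Candidate keys: {Country, Duration, TrackID}, {Country, LabelID, TrackID}, {Country, StudioID, TrackID}. Prime attributes: {Country, Duration, LabelID, StudioID, TrackID}.
StudioID, TrackID → Duration breaks BCNF: {StudioID, TrackID}⁺ = {Duration, Genre, LabelID, StudioID, TrackID}, so {StudioID, TrackID} is not a superkey.
StudioID → Genre has non-prime {Genre} on the right and a non-superkey on the left, so 3NF fails.
The proper key subset {Country, Duration} of {Country, Duration, TrackID} determines non-prime {Genre}, so the relation is not even in 2NF.

1NF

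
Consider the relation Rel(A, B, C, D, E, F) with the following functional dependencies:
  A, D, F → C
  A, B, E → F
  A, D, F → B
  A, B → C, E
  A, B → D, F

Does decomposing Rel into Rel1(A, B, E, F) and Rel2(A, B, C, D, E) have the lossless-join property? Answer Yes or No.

Rel1 ∩ Rel2 = {A, B, E}; its closure under F is {A, B, C, D, E, F}.
Rel1 is contained in that closure, so Rel1 ∩ Rel2 → Rel1 holds and the join is lossless.

Yes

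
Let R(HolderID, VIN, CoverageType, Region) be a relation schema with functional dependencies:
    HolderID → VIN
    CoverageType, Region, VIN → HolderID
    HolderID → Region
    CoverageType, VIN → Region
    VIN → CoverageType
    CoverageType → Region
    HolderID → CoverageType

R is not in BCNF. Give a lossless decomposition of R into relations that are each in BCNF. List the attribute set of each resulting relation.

Candidate keys of the original relation: {HolderID}, {VIN}.
In {CoverageType, HolderID, Region, VIN}, {CoverageType} is not a superkey ({CoverageType}⁺ restricted to this set is {CoverageType, Region}), so split on CoverageType → Region into {CoverageType, Region} and {CoverageType, HolderID, VIN}.
{CoverageType, Region} has no BCNF violation.
{CoverageType, HolderID, VIN} has no BCNF violation.

{CoverageType, HolderID, VIN}; {CoverageType, Region}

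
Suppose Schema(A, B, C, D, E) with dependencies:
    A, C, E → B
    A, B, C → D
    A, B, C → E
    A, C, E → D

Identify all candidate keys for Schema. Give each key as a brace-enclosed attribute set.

Attributes never on any right-hand side: {A, C} — every candidate key must contain all of them.
{A, B, C}⁺ = {A, B, C, D, E} — all of the relation — so {A, B, C} is a candidate key.
{A, C, E}⁺ = {A, B, C, D, E} — all of the relation — so {A, C, E} is a candidate key.
No proper subset of any of these is a key, and no other minimal superkey exists.

{A, B, C}, {A, C, E}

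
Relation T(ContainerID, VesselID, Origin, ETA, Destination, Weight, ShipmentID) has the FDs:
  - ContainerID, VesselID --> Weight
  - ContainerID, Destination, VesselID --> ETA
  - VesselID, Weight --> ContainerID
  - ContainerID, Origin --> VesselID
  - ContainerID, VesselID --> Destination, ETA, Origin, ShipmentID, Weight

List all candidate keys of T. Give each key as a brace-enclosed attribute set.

{ContainerID, Origin}⁺ = {ContainerID, Destination, ETA, Origin, ShipmentID, VesselID, Weight}, which is every attribute, so {ContainerID, Origin} is a candidate key.
{ContainerID, VesselID}⁺ = {ContainerID, Destination, ETA, Origin, ShipmentID, VesselID, Weight}, which is every attribute, so {ContainerID, VesselID} is a candidate key.
{VesselID, Weight}⁺ = {ContainerID, Destination, ETA, Origin, ShipmentID, VesselID, Weight}, which is every attribute, so {VesselID, Weight} is a candidate key.
These are minimal and exhaustive — every other superkey contains one of them.

{ContainerID, Origin}, {ContainerID, VesselID}, {VesselID, Weight}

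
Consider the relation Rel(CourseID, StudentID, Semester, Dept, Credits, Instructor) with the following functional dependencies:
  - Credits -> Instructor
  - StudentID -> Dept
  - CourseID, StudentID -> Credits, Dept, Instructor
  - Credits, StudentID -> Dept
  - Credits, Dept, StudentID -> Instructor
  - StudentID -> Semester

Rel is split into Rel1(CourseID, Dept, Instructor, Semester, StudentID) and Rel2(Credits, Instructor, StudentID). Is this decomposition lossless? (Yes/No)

No

Common attributes: {Instructor, StudentID}; their closure is {Dept, Instructor, Semester, StudentID}.
Rel1 ⊄ {Dept, Instructor, Semester, StudentID} and Rel2 ⊄ {Dept, Instructor, Semester, StudentID}, so the split is lossy.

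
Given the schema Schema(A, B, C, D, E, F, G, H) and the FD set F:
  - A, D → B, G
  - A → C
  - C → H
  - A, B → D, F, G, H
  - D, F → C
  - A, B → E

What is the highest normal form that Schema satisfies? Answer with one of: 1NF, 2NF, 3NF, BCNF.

Candidate keys: {A, B}, {A, D}. Prime attributes: {A, B, D}.
For A → C we have {A}⁺ = {A, C, H}; {A} is not a superkey, so BCNF fails.
A → C has non-prime {C} on the right and a non-superkey on the left, so 3NF fails.
{A} is a proper subset of the key {A, B}, and {A}⁺ contains the non-prime attributes {C, H} — a partial dependency, so 2NF is violated.

1NF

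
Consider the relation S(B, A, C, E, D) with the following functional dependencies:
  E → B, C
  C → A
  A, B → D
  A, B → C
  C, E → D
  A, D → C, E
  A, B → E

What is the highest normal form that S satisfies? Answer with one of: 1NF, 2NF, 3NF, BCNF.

Candidate keys: {A, B}, {A, D}, {B, C}, {C, D}, {E}. Prime attributes: {A, B, C, D, E}.
For C → A we have {C}⁺ = {A, C}; {C} is not a superkey, so BCNF fails.
Its right-hand attributes {A} are all prime, as are those of every other non-superkey FD — the relation is in 3NF.

3NF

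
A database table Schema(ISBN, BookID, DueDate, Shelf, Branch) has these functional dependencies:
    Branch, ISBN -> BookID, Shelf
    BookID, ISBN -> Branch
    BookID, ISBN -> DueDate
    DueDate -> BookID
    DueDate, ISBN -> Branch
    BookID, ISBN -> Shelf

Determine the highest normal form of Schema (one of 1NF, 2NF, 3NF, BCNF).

Candidate keys: {BookID, ISBN}, {Branch, ISBN}, {DueDate, ISBN}. Prime attributes: {BookID, Branch, DueDate, ISBN}.
DueDate -> BookID: {DueDate}⁺ = {BookID, DueDate}, which is not all of the attributes, so the left side is not a superkey — BCNF is violated.
Since {BookID} ⊆ prime attributes and every other non-superkey FD also has a prime right side, the schema is in 3NF.

3NF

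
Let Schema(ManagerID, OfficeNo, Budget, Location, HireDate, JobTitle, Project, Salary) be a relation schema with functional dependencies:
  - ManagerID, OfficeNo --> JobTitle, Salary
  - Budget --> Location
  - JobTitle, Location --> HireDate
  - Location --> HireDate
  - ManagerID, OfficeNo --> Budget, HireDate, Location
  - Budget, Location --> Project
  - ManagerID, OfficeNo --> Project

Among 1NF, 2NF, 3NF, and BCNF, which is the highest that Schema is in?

Candidate key: {ManagerID, OfficeNo}. Prime attributes: {ManagerID, OfficeNo}.
Budget --> Location: {Budget}⁺ = {Budget, HireDate, Location, Project}, which is not all of the attributes, so the left side is not a superkey — BCNF is violated.
Because {Location} is non-prime and the left side of Budget --> Location is not a superkey, the relation is not in 3NF.
Checking every proper subset of each key, none determines a non-prime attribute — 2NF is satisfied.

2NF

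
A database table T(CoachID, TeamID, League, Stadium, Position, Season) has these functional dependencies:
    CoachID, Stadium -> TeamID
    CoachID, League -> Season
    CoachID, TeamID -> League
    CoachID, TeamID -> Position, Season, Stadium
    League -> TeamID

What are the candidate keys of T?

{CoachID, League}, {CoachID, Stadium}, {CoachID, TeamID}

Attributes never on any right-hand side: {CoachID} — every candidate key must contain it.
{CoachID, League}⁺ = {CoachID, League, Position, Season, Stadium, TeamID}, which is every attribute, so {CoachID, League} is a candidate key.
{CoachID, Stadium}⁺ = {CoachID, League, Position, Season, Stadium, TeamID}, which is every attribute, so {CoachID, Stadium} is a candidate key.
{CoachID, TeamID}⁺ = {CoachID, League, Position, Season, Stadium, TeamID}, which is every attribute, so {CoachID, TeamID} is a candidate key.
These are minimal and exhaustive — every other superkey contains one of them.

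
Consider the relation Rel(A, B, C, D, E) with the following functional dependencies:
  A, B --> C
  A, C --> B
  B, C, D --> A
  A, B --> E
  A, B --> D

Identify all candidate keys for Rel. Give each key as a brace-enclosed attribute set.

{A, B}, {A, C}, {B, C, D}

{A, B}⁺ = {A, B, C, D, E}, which is every attribute, so {A, B} is a candidate key.
{A, C}⁺ = {A, B, C, D, E}, which is every attribute, so {A, C} is a candidate key.
{B, C, D}⁺ = {A, B, C, D, E}, which is every attribute, so {B, C, D} is a candidate key.
Any other superkey properly contains one of these, so there are no further candidate keys.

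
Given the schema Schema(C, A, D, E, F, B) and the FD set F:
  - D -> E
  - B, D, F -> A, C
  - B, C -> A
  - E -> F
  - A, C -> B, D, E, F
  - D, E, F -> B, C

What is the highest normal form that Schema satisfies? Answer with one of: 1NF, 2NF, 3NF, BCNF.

2NF

Candidate keys: {A, C}, {B, C}, {D}. Prime attributes: {A, B, C, D}.
E -> F breaks BCNF: {E}⁺ = {E, F}, so {E} is not a superkey.
E -> F has non-prime {F} on the right and a non-superkey on the left, so 3NF fails.
Checking every proper subset of each key, none determines a non-prime attribute — 2NF is satisfied.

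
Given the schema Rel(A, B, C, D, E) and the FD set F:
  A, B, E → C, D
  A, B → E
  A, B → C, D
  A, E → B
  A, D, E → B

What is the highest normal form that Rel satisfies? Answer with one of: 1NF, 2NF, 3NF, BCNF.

Candidate keys: {A, B}, {A, E}. Prime attributes: {A, B, E}.
The left-hand side of every FD is a superkey, so BCNF is satisfied.

BCNF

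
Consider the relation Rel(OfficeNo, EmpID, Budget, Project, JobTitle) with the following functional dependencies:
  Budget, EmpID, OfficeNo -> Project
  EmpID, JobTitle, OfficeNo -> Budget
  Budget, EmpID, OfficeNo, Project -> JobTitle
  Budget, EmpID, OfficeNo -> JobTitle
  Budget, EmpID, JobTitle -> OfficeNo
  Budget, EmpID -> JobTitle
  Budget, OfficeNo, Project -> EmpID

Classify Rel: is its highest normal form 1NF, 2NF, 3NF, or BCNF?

BCNF

Candidate keys: {Budget, EmpID}, {Budget, OfficeNo, Project}, {EmpID, JobTitle, OfficeNo}. Prime attributes: {Budget, EmpID, JobTitle, OfficeNo, Project}.
Every FD has a superkey on the left, so the relation is in BCNF.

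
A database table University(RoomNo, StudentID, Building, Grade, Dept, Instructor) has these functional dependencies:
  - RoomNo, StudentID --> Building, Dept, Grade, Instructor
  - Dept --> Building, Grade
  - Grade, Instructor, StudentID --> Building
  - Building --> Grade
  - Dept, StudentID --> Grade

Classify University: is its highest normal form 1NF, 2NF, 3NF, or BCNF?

Candidate key: {RoomNo, StudentID}. Prime attributes: {RoomNo, StudentID}.
Dept --> Building, Grade: {Dept}⁺ = {Building, Dept, Grade}, which is not all of the attributes, so the left side is not a superkey — BCNF is violated.
Dept --> Building, Grade has non-prime {Building, Grade} on the right and a non-superkey on the left, so 3NF fails.
No non-prime attribute depends on a proper subset of any candidate key, so 2NF holds.

2NF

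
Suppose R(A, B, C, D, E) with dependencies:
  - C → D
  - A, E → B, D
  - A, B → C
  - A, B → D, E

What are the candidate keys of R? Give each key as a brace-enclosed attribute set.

{A, B}, {A, E}

Attributes never on any right-hand side: {A} — every candidate key must contain it.
{A, B}⁺ = {A, B, C, D, E}, which is every attribute, so {A, B} is a candidate key.
{A, E}⁺ = {A, B, C, D, E}, which is every attribute, so {A, E} is a candidate key.
No proper subset of any of these is a key, and no other minimal superkey exists.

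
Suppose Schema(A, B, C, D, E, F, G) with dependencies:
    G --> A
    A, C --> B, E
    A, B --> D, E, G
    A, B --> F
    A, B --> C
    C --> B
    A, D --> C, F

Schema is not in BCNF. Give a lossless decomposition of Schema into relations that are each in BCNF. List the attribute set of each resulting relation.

{A, G}; {B, C}; {C, D, E, F, G}

Candidate keys of the original relation: {A, B}, {A, C}, {A, D}, {B, G}, {C, G}, {D, G}.
Within {A, B, C, D, E, F, G}: {G}⁺ ∩ {A, B, C, D, E, F, G} = {A, G}, not the whole set, so G --> A violates BCNF; decompose into {A, G} and {B, C, D, E, F, G}.
{A, G} is in BCNF.
Within {B, C, D, E, F, G}: {C}⁺ ∩ {B, C, D, E, F, G} = {B, C}, not the whole set, so C --> B violates BCNF; decompose into {B, C} and {C, D, E, F, G}.
{B, C} is in BCNF.
{C, D, E, F, G} is in BCNF.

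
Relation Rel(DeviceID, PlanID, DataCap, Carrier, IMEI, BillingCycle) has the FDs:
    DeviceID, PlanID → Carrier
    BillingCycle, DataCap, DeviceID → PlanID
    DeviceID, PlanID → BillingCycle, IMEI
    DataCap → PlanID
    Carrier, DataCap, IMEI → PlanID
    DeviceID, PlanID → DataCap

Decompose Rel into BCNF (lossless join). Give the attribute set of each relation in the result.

Candidate keys of the original relation: {DataCap, DeviceID}, {DeviceID, PlanID}.
{BillingCycle, Carrier, DataCap, DeviceID, IMEI, PlanID}: {DataCap} determines {DataCap, PlanID} here but is not a superkey — split on DataCap → PlanID, giving {DataCap, PlanID} and {BillingCycle, Carrier, DataCap, DeviceID, IMEI}.
{DataCap, PlanID} is in BCNF.
{BillingCycle, Carrier, DataCap, DeviceID, IMEI} is in BCNF.

{BillingCycle, Carrier, DataCap, DeviceID, IMEI}; {DataCap, PlanID}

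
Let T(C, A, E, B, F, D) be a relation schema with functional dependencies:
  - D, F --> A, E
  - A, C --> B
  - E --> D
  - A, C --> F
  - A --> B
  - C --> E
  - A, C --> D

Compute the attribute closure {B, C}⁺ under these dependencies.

{B, C, D, E}

Start with {B, C}.
C --> E applies; add {E} → now {B, C, E}.
E --> D applies; add {D} → now {B, C, D, E}.
No further FD applies.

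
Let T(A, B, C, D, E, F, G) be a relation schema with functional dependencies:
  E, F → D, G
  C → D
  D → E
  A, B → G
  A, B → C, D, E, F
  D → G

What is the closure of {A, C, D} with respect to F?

{A, C, D, E, G}

Start with {A, C, D}.
D → E applies; add {E} → now {A, C, D, E}.
D → G applies; add {G} → now {A, C, D, E, G}.
No further FD applies.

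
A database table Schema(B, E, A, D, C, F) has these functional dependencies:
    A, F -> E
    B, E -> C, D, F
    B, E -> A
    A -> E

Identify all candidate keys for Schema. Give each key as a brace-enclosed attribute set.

{A, B}, {B, E}

No FD produces {B}, so it must be in every candidate key.
Closure of {A, B} is {A, B, C, D, E, F}, the whole schema; {A, B} is a candidate key.
Closure of {B, E} is {A, B, C, D, E, F}, the whole schema; {B, E} is a candidate key.
Any other superkey properly contains one of these, so there are no further candidate keys.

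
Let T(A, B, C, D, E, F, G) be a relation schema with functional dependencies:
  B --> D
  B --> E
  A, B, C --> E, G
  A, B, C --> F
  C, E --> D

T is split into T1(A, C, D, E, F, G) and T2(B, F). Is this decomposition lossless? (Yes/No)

Common attributes: {F}; their closure is {F}.
Neither T1 nor T2 is contained in that closure, so the decomposition is lossy.

No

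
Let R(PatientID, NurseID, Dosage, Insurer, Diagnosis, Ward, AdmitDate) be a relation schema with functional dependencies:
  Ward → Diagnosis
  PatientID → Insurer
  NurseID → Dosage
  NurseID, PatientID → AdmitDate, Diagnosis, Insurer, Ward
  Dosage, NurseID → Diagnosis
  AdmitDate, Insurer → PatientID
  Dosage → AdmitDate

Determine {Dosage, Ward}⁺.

Start with {Dosage, Ward}.
Ward → Diagnosis applies; add {Diagnosis} → now {Diagnosis, Dosage, Ward}.
Dosage → AdmitDate applies; add {AdmitDate} → now {AdmitDate, Diagnosis, Dosage, Ward}.
No further FD applies.

{AdmitDate, Diagnosis, Dosage, Ward}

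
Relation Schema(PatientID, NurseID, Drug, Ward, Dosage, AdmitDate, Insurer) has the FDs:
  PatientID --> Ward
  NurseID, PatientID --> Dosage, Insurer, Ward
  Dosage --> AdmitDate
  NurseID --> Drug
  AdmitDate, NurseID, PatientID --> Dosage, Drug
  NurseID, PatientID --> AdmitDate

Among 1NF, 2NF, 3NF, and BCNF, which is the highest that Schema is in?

1NF

Candidate key: {NurseID, PatientID}. Prime attributes: {NurseID, PatientID}.
PatientID --> Ward breaks BCNF: {PatientID}⁺ = {PatientID, Ward}, so {PatientID} is not a superkey.
PatientID --> Ward determines the non-prime attribute {Ward} from a non-superkey — 3NF is violated.
The proper key subset {NurseID} of {NurseID, PatientID} determines non-prime {Drug}, so the relation is not even in 2NF.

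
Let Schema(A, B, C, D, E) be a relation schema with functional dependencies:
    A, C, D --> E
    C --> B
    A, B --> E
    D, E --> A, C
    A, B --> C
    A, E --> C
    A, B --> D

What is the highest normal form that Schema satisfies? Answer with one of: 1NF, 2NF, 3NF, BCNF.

Candidate keys: {A, B}, {A, C}, {A, E}, {D, E}. Prime attributes: {A, B, C, D, E}.
C --> B: {C}⁺ = {B, C}, which is not all of the attributes, so the left side is not a superkey — BCNF is violated.
Its right-hand attributes {B} are all prime, as are those of every other non-superkey FD — the relation is in 3NF.

3NF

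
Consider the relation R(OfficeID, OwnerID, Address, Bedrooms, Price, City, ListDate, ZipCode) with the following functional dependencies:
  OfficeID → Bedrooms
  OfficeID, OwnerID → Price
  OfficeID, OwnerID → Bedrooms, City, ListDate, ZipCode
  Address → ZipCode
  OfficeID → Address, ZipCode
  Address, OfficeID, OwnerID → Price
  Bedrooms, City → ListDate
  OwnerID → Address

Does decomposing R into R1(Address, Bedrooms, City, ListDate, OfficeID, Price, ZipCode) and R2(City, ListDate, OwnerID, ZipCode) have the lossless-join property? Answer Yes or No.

No

The shared attributes are {City, ListDate, ZipCode} and {City, ListDate, ZipCode}⁺ = {City, ListDate, ZipCode}.
The closure covers neither R1 nor R2 entirely; the join is not lossless.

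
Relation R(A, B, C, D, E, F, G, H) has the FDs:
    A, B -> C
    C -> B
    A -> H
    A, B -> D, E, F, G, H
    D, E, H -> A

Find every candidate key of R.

{A, B}, {A, C}, {B, D, E, H}, {C, D, E, H}

Closure of {A, B} is {A, B, C, D, E, F, G, H}, the whole schema; {A, B} is a candidate key.
Closure of {A, C} is {A, B, C, D, E, F, G, H}, the whole schema; {A, C} is a candidate key.
Closure of {B, D, E, H} is {A, B, C, D, E, F, G, H}, the whole schema; {B, D, E, H} is a candidate key.
Closure of {C, D, E, H} is {A, B, C, D, E, F, G, H}, the whole schema; {C, D, E, H} is a candidate key.
These are minimal and exhaustive — every other superkey contains one of them.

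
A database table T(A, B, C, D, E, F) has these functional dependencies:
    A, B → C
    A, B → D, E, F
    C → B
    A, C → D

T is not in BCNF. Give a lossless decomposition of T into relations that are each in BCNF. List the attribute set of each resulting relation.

{A, C, D, E, F}; {B, C}

Candidate keys of the original relation: {A, B}, {A, C}.
{A, B, C, D, E, F}: {C} determines {B, C} here but is not a superkey — split on C → B, giving {B, C} and {A, C, D, E, F}.
{B, C} is in BCNF.
{A, C, D, E, F} is in BCNF.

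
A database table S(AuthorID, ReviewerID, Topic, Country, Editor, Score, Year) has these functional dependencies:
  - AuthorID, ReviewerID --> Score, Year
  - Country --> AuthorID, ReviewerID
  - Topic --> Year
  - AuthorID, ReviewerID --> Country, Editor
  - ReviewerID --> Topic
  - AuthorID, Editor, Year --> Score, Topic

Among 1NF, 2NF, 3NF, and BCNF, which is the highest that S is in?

Candidate keys: {AuthorID, ReviewerID}, {Country}. Prime attributes: {AuthorID, Country, ReviewerID}.
Topic --> Year breaks BCNF: {Topic}⁺ = {Topic, Year}, so {Topic} is not a superkey.
Topic --> Year has non-prime {Year} on the right and a non-superkey on the left, so 3NF fails.
Since {ReviewerID} ⊂ {AuthorID, ReviewerID} and {ReviewerID}⁺ ⊇ {Topic, Year} with {Topic, Year} non-prime, there is a partial dependency; 2NF fails.

1NF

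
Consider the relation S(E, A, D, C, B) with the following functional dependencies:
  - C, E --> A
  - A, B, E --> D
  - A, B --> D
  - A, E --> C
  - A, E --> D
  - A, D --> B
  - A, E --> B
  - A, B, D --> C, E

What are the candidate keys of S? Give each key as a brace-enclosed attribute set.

Closure of {A, B} is {A, B, C, D, E}, the whole schema; {A, B} is a candidate key.
Closure of {A, D} is {A, B, C, D, E}, the whole schema; {A, D} is a candidate key.
Closure of {A, E} is {A, B, C, D, E}, the whole schema; {A, E} is a candidate key.
Closure of {C, E} is {A, B, C, D, E}, the whole schema; {C, E} is a candidate key.
These are minimal and exhaustive — every other superkey contains one of them.

{A, B}, {A, D}, {A, E}, {C, E}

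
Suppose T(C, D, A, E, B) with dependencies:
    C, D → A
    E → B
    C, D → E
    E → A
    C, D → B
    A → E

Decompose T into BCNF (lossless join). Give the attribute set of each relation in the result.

Candidate key of the original relation: {C, D}.
In {A, B, C, D, E}, {E} is not a superkey ({E}⁺ restricted to this set is {A, B, E}), so split on E → A, B into {A, B, E} and {C, D, E}.
{A, B, E}: every determinant is a superkey — BCNF.
{C, D, E}: every determinant is a superkey — BCNF.

{A, B, E}; {C, D, E}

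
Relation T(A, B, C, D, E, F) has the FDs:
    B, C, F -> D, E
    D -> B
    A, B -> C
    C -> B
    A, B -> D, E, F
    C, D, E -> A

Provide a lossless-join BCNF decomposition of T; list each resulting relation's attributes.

{A, C, D, E, F}; {B, D}

Candidate keys of the original relation: {A, B}, {A, C}, {A, D}, {C, D, E}, {C, F}.
Within {A, B, C, D, E, F}: {D}⁺ ∩ {A, B, C, D, E, F} = {B, D}, not the whole set, so D -> B violates BCNF; decompose into {B, D} and {A, C, D, E, F}.
{B, D} is in BCNF.
{A, C, D, E, F} is in BCNF.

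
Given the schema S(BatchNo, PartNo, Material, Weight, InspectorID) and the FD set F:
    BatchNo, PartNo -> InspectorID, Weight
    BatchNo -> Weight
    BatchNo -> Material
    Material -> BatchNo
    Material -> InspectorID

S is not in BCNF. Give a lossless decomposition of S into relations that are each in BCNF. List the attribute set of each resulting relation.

{BatchNo, InspectorID, Material, Weight}; {BatchNo, PartNo}

Candidate keys of the original relation: {BatchNo, PartNo}, {Material, PartNo}.
Within {BatchNo, InspectorID, Material, PartNo, Weight}: {BatchNo}⁺ ∩ {BatchNo, InspectorID, Material, PartNo, Weight} = {BatchNo, InspectorID, Material, Weight}, not the whole set, so BatchNo -> InspectorID, Material, Weight violates BCNF; decompose into {BatchNo, InspectorID, Material, Weight} and {BatchNo, PartNo}.
{BatchNo, InspectorID, Material, Weight}: every determinant is a superkey — BCNF.
{BatchNo, PartNo}: every determinant is a superkey — BCNF.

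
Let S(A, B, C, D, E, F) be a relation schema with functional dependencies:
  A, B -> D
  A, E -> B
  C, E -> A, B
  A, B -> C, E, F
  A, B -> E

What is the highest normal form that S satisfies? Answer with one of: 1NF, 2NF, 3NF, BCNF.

BCNF

Candidate keys: {A, B}, {A, E}, {C, E}. Prime attributes: {A, B, C, E}.
Every FD has a superkey on the left, so the relation is in BCNF.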